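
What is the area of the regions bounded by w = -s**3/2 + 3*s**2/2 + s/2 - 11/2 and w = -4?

4

Set the curves equal: -s**3/2 + 3*s**2/2 + s/2 - 11/2 = -4, so -s**3/2 + 3*s**2/2 + s/2 - 3/2 = 0, which factors as -(s - 3)*(s - 1)*(s + 1)/2 = 0. The curves meet at s = -1, 1, 3.
On [-1, 1], w = -4 is on top; that piece has area ∫[-1,1] (-(-s**3/2 + 3*s**2/2 + s/2 - 3/2)) ds = 2.
On [1, 3], w = -s**3/2 + 3*s**2/2 + s/2 - 11/2 is on top; that piece has area ∫[1,3] (-s**3/2 + 3*s**2/2 + s/2 - 3/2) ds = 2.
Total enclosed area = 2 + 2 = 4.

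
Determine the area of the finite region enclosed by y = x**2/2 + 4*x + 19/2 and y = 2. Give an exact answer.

2/3

Set the curves equal: x**2/2 + 4*x + 19/2 = 2, so x**2/2 + 4*x + 15/2 = 0, which factors as (x + 3)*(x + 5)/2 = 0. The curves meet at x = -5, -3.
On [-5, -3], y = 2 is on top; that piece has area ∫[-5,-3] (-(x**2/2 + 4*x + 15/2)) dx = 2/3.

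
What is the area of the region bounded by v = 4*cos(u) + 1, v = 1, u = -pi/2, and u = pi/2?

On [-pi/2, pi/2], (4*cos(u) + 1) - (1) = 4*cos(u) is ≥ 0 throughout, so the area is a single integral of |4*cos(u)|.
∫[-pi/2,pi/2] (4*cos(u)) du = 8.

8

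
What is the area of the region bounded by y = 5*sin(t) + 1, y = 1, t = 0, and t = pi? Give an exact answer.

On [0, pi], (5*sin(t) + 1) - (1) = 5*sin(t) is ≥ 0 throughout, so the area is a single integral of |5*sin(t)|.
∫[0,pi] (5*sin(t)) dt = 10.

10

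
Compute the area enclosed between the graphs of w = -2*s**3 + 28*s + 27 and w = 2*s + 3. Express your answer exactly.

407/2

Set the curves equal: -2*s**3 + 28*s + 27 = 2*s + 3, so -2*s**3 + 26*s + 24 = 0, which factors as -2*(s - 4)*(s + 1)*(s + 3) = 0. The curves meet at s = -3, -1, 4.
On [-3, -1], w = 2*s + 3 is on top; that piece has area ∫[-3,-1] (-(-2*s**3 + 26*s + 24)) ds = 16.
On [-1, 4], w = -2*s**3 + 28*s + 27 is on top; that piece has area ∫[-1,4] (-2*s**3 + 26*s + 24) ds = 375/2.
Total enclosed area = 16 + 375/2 = 407/2.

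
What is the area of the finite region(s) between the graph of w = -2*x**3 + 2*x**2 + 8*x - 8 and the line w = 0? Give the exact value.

71/3

The curve meets the x-axis where -2*x**3 + 2*x**2 + 8*x - 8 = 0, i.e. -2*(x - 2)*(x - 1)*(x + 2) = 0, at x = -2, 1, 2.
On [-2, 1] the curve lies below the axis; ∫[-2,1] (-2*x**3 + 2*x**2 + 8*x - 8) dx = -45/2, giving area 45/2.
On [1, 2] the curve lies above the axis; ∫[1,2] (-2*x**3 + 2*x**2 + 8*x - 8) dx = 7/6, giving area 7/6.
Total area = 45/2 + 7/6 = 71/3.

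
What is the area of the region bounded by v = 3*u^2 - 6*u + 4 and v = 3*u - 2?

1/2

Set the curves equal: 3*u^2 - 6*u + 4 = 3*u - 2, so 3*u^2 - 9*u + 6 = 0, which factors as 3*(u - 2)*(u - 1) = 0. The curves meet at u = 1, 2.
On [1, 2], v = 3*u - 2 is on top; that piece has area ∫[1,2] (-(3*u^2 - 9*u + 6)) du = 1/2.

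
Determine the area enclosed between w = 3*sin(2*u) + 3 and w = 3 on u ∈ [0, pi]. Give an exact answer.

The difference (3*sin(2*u) + 3) - (3) = 3*sin(2*u) changes sign at u = pi/2 inside [0, pi], so split the integral there.
∫[0,pi/2] (3*sin(2*u)) du = 3.
∫[pi/2,pi] (3*sin(2*u)) du = -3; the area of that piece is 3.
Total area = 3 + 3 = 6.

6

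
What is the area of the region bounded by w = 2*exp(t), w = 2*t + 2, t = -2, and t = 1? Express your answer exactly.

-3 - 2*exp(-2) + 2*exp(1)

On [-2, 1], (2*exp(t)) - (2*t + 2) = -2*t + 2*exp(t) - 2 is ≥ 0 throughout, so the area is a single integral of |-2*t + 2*exp(t) - 2|.
∫[-2,1] (-2*t + 2*exp(t) - 2) dt = -3 - 2*exp(-2) + 2*exp(1).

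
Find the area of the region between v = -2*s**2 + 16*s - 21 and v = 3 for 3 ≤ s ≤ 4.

22/3

On [3, 4], (-2*s**2 + 16*s - 21) - (3) = -2*s**2 + 16*s - 24 is ≥ 0 throughout, so the area is a single integral of |-2*s**2 + 16*s - 24|.
∫[3,4] (-2*s**2 + 16*s - 24) ds = 22/3.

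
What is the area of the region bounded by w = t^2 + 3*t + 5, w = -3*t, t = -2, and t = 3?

The difference (t^2 + 3*t + 5) - (-3*t) = t^2 + 6*t + 5 changes sign at t = -1 inside [-2, 3], so split the integral there.
∫[-2,-1] (t^2 + 6*t + 5) dt = -5/3; the area of that piece is 5/3.
∫[-1,3] (t^2 + 6*t + 5) dt = 160/3.
Total area = 5/3 + 160/3 = 55.

55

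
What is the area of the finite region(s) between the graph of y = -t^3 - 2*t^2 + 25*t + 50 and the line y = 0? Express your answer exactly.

The curve meets the t-axis where -t^3 - 2*t^2 + 25*t + 50 = 0, i.e. -(t - 5)*(t + 2)*(t + 5) = 0, at t = -5, -2, 5.
On [-5, -2] the curve lies below the axis; ∫[-5,-2] (-t^3 - 2*t^2 + 25*t + 50) dt = -153/4, giving area 153/4.
On [-2, 5] the curve lies above the axis; ∫[-2,5] (-t^3 - 2*t^2 + 25*t + 50) dt = 4459/12, giving area 4459/12.
Total area = 153/4 + 4459/12 = 2459/6.

2459/6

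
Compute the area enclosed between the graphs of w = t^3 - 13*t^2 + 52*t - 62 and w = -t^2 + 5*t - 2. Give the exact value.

1/2

Set the curves equal: t^3 - 13*t^2 + 52*t - 62 = -t^2 + 5*t - 2, so t^3 - 12*t^2 + 47*t - 60 = 0, which factors as (t - 5)*(t - 4)*(t - 3) = 0. The curves meet at t = 3, 4, 5.
On [3, 4], w = t^3 - 13*t^2 + 52*t - 62 is on top; that piece has area ∫[3,4] (t^3 - 12*t^2 + 47*t - 60) dt = 1/4.
On [4, 5], w = -t^2 + 5*t - 2 is on top; that piece has area ∫[4,5] (-(t^3 - 12*t^2 + 47*t - 60)) dt = 1/4.
Total enclosed area = 1/4 + 1/4 = 1/2.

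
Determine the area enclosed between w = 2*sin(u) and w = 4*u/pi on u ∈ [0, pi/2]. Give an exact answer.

2 - pi/2

On [0, pi/2], (2*sin(u)) - (4*u/pi) = -4*u/pi + 2*sin(u) is ≥ 0 throughout, so the area is a single integral of |-4*u/pi + 2*sin(u)|.
∫[0,pi/2] (-4*u/pi + 2*sin(u)) du = 2 - pi/2.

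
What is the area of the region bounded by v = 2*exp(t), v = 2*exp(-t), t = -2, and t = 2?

The difference (2*exp(t)) - (2*exp(-t)) = 2*exp(t) - 2*exp(-t) changes sign at t = 0 inside [-2, 2], so split the integral there.
∫[-2,0] (2*exp(t) - 2*exp(-t)) dt = -2*exp(2) - 2*exp(-2) + 4; the area of that piece is -4 + 2*exp(-2) + 2*exp(2).
∫[0,2] (2*exp(t) - 2*exp(-t)) dt = -4 + 2*exp(-2) + 2*exp(2).
Total area = (-4 + 2*exp(-2) + 2*exp(2)) + (-4 + 2*exp(-2) + 2*exp(2)) = -8 + 4*exp(-2) + 4*exp(2).

-8 + 4*exp(-2) + 4*exp(2)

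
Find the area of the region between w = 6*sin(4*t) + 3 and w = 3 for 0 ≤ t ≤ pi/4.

On [0, pi/4], (6*sin(4*t) + 3) - (3) = 6*sin(4*t) is ≥ 0 throughout, so the area is a single integral of |6*sin(4*t)|.
∫[0,pi/4] (6*sin(4*t)) dt = 3.

3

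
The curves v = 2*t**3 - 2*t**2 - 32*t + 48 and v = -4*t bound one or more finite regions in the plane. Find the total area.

1741/6

Set the curves equal: 2*t**3 - 2*t**2 - 32*t + 48 = -4*t, so 2*t**3 - 2*t**2 - 28*t + 48 = 0, which factors as 2*(t - 3)*(t - 2)*(t + 4) = 0. The curves meet at t = -4, 2, 3.
On [-4, 2], v = 2*t**3 - 2*t**2 - 32*t + 48 is on top; that piece has area ∫[-4,2] (2*t**3 - 2*t**2 - 28*t + 48) dt = 288.
On [2, 3], v = -4*t is on top; that piece has area ∫[2,3] (-(2*t**3 - 2*t**2 - 28*t + 48)) dt = 13/6.
Total enclosed area = 288 + 13/6 = 1741/6.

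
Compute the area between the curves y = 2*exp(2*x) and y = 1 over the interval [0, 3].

-4 + exp(6)

On [0, 3], (2*exp(2*x)) - (1) = 2*exp(2*x) - 1 is ≥ 0 throughout, so the area is a single integral of |2*exp(2*x) - 1|.
∫[0,3] (2*exp(2*x) - 1) dx = -4 + exp(6).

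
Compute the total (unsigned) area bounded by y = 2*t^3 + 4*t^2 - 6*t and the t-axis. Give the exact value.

71/3

The curve meets the t-axis where 2*t^3 + 4*t^2 - 6*t = 0, i.e. 2*t*(t - 1)*(t + 3) = 0, at t = -3, 0, 1.
On [-3, 0] the curve lies above the axis; ∫[-3,0] (2*t^3 + 4*t^2 - 6*t) dt = 45/2, giving area 45/2.
On [0, 1] the curve lies below the axis; ∫[0,1] (2*t^3 + 4*t^2 - 6*t) dt = -7/6, giving area 7/6.
Total area = 45/2 + 7/6 = 71/3.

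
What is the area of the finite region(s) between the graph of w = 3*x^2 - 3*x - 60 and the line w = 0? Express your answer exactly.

729/2

The curve meets the x-axis where 3*x^2 - 3*x - 60 = 0, i.e. 3*(x - 5)*(x + 4) = 0, at x = -4, 5.
On [-4, 5] the curve lies below the axis; ∫[-4,5] (3*x^2 - 3*x - 60) dx = -729/2, giving area 729/2.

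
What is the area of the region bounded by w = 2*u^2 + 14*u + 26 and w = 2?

Set the curves equal: 2*u^2 + 14*u + 26 = 2, so 2*u^2 + 14*u + 24 = 0, which factors as 2*(u + 3)*(u + 4) = 0. The curves meet at u = -4, -3.
On [-4, -3], w = 2 is on top; that piece has area ∫[-4,-3] (-(2*u^2 + 14*u + 24)) du = 1/3.

1/3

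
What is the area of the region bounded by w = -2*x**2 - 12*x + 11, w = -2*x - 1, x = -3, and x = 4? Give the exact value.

The difference (-2*x**2 - 12*x + 11) - (-2*x - 1) = -2*x**2 - 10*x + 12 changes sign at x = 1 inside [-3, 4], so split the integral there.
∫[-3,1] (-2*x**2 - 10*x + 12) dx = 208/3.
∫[1,4] (-2*x**2 - 10*x + 12) dx = -81; the area of that piece is 81.
Total area = 208/3 + 81 = 451/3.

451/3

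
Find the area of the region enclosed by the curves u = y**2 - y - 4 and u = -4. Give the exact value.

1/6

Both boundary curves give u as a function of y, so integrate with respect to y. Setting them equal: y**2 - y = 0, i.e. y*(y - 1) = 0, so they meet at y = 0, 1.
For y in [0, 1], u = y**2 - y - 4 is on the left; area = ∫[0,1] (-(y**2 - y)) dy = 1/6.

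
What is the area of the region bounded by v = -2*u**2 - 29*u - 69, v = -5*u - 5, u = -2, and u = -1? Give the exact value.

On [-2, -1], (-2*u**2 - 29*u - 69) - (-5*u - 5) = -2*u**2 - 24*u - 64 is ≤ 0 throughout, so the area is a single integral of |-2*u**2 - 24*u - 64|.
∫[-2,-1] (-2*u**2 - 24*u - 64) du = -98/3; the area of that piece is 98/3.

98/3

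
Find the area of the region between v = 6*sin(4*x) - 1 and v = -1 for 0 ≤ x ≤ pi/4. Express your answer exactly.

3

On [0, pi/4], (6*sin(4*x) - 1) - (-1) = 6*sin(4*x) is ≥ 0 throughout, so the area is a single integral of |6*sin(4*x)|.
∫[0,pi/4] (6*sin(4*x)) dx = 3.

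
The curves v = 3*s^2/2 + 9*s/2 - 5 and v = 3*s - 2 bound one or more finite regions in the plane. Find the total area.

27/4

Set the curves equal: 3*s^2/2 + 9*s/2 - 5 = 3*s - 2, so 3*s^2/2 + 3*s/2 - 3 = 0, which factors as 3*(s - 1)*(s + 2)/2 = 0. The curves meet at s = -2, 1.
On [-2, 1], v = 3*s - 2 is on top; that piece has area ∫[-2,1] (-(3*s^2/2 + 3*s/2 - 3)) ds = 27/4.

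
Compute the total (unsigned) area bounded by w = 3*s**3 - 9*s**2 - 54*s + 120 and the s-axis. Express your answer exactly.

2997/4

The curve meets the s-axis where 3*s**3 - 9*s**2 - 54*s + 120 = 0, i.e. 3*(s - 5)*(s - 2)*(s + 4) = 0, at s = -4, 2, 5.
On [-4, 2] the curve lies above the axis; ∫[-4,2] (3*s**3 - 9*s**2 - 54*s + 120) ds = 648, giving area 648.
On [2, 5] the curve lies below the axis; ∫[2,5] (3*s**3 - 9*s**2 - 54*s + 120) ds = -405/4, giving area 405/4.
Total area = 648 + 405/4 = 2997/4.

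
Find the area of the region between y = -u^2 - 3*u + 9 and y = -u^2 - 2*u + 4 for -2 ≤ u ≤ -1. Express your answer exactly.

13/2

On [-2, -1], (-u^2 - 3*u + 9) - (-u^2 - 2*u + 4) = -u + 5 is ≥ 0 throughout, so the area is a single integral of |-u + 5|.
∫[-2,-1] (-u + 5) du = 13/2.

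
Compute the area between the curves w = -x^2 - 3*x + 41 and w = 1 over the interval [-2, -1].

253/6

On [-2, -1], (-x^2 - 3*x + 41) - (1) = -x^2 - 3*x + 40 is ≥ 0 throughout, so the area is a single integral of |-x^2 - 3*x + 40|.
∫[-2,-1] (-x^2 - 3*x + 40) dx = 253/6.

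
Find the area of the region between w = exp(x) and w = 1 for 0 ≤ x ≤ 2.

On [0, 2], (exp(x)) - (1) = exp(x) - 1 is ≥ 0 throughout, so the area is a single integral of |exp(x) - 1|.
∫[0,2] (exp(x) - 1) dx = -3 + exp(2).

-3 + exp(2)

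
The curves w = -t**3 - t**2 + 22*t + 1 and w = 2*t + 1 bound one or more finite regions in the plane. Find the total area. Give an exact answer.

2521/12

Set the curves equal: -t**3 - t**2 + 22*t + 1 = 2*t + 1, so -t**3 - t**2 + 20*t = 0, which factors as -t*(t - 4)*(t + 5) = 0. The curves meet at t = -5, 0, 4.
On [-5, 0], w = 2*t + 1 is on top; that piece has area ∫[-5,0] (-(-t**3 - t**2 + 20*t)) dt = 1625/12.
On [0, 4], w = -t**3 - t**2 + 22*t + 1 is on top; that piece has area ∫[0,4] (-t**3 - t**2 + 20*t) dt = 224/3.
Total enclosed area = 1625/12 + 224/3 = 2521/12.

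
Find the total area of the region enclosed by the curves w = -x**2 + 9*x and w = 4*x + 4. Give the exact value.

9/2

Set the curves equal: -x**2 + 9*x = 4*x + 4, so -x**2 + 5*x - 4 = 0, which factors as -(x - 4)*(x - 1) = 0. The curves meet at x = 1, 4.
On [1, 4], w = -x**2 + 9*x is on top; that piece has area ∫[1,4] (-x**2 + 5*x - 4) dx = 9/2.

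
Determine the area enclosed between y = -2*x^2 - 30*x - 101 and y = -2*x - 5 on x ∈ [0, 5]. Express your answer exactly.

2740/3

On [0, 5], (-2*x^2 - 30*x - 101) - (-2*x - 5) = -2*x^2 - 28*x - 96 is ≤ 0 throughout, so the area is a single integral of |-2*x^2 - 28*x - 96|.
∫[0,5] (-2*x^2 - 28*x - 96) dx = -2740/3; the area of that piece is 2740/3.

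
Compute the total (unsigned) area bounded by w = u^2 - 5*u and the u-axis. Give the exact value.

125/6

The curve meets the u-axis where u^2 - 5*u = 0, i.e. u*(u - 5) = 0, at u = 0, 5.
On [0, 5] the curve lies below the axis; ∫[0,5] (u^2 - 5*u) du = -125/6, giving area 125/6.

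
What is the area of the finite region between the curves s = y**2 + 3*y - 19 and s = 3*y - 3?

Both boundary curves give s as a function of y, so integrate with respect to y. Setting them equal: y**2 - 16 = 0, i.e. (y - 4)*(y + 4) = 0, so they meet at y = -4, 4.
For y in [-4, 4], s = y**2 + 3*y - 19 is on the left; area = ∫[-4,4] (-(y**2 - 16)) dy = 256/3.

256/3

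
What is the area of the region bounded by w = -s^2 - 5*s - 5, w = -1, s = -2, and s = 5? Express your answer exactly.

763/6

The difference (-s^2 - 5*s - 5) - (-1) = -s^2 - 5*s - 4 changes sign at s = -1 inside [-2, 5], so split the integral there.
∫[-2,-1] (-s^2 - 5*s - 4) ds = 7/6.
∫[-1,5] (-s^2 - 5*s - 4) ds = -126; the area of that piece is 126.
Total area = 7/6 + 126 = 763/6.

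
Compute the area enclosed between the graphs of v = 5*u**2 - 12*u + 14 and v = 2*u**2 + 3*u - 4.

1/2

Set the curves equal: 5*u**2 - 12*u + 14 = 2*u**2 + 3*u - 4, so 3*u**2 - 15*u + 18 = 0, which factors as 3*(u - 3)*(u - 2) = 0. The curves meet at u = 2, 3.
On [2, 3], v = 2*u**2 + 3*u - 4 is on top; that piece has area ∫[2,3] (-(3*u**2 - 15*u + 18)) du = 1/2.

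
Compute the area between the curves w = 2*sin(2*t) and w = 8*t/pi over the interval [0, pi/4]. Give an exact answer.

On [0, pi/4], (2*sin(2*t)) - (8*t/pi) = -8*t/pi + 2*sin(2*t) is ≥ 0 throughout, so the area is a single integral of |-8*t/pi + 2*sin(2*t)|.
∫[0,pi/4] (-8*t/pi + 2*sin(2*t)) dt = 1 - pi/4.

1 - pi/4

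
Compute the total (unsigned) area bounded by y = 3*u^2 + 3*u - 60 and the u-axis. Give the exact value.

The curve meets the u-axis where 3*u^2 + 3*u - 60 = 0, i.e. 3*(u - 4)*(u + 5) = 0, at u = -5, 4.
On [-5, 4] the curve lies below the axis; ∫[-5,4] (3*u^2 + 3*u - 60) du = -729/2, giving area 729/2.

729/2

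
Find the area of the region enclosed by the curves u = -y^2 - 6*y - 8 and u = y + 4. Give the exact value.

1/6

Both boundary curves give u as a function of y, so integrate with respect to y. Setting them equal: -y^2 - 7*y - 12 = 0, i.e. -(y + 3)*(y + 4) = 0, so they meet at y = -4, -3.
For y in [-4, -3], u = -y^2 - 6*y - 8 is on the right; area = ∫[-4,-3] (-y^2 - 7*y - 12) dy = 1/6.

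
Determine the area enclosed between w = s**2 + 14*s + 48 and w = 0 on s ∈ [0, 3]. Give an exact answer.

On [0, 3], (s**2 + 14*s + 48) - (0) = s**2 + 14*s + 48 is ≥ 0 throughout, so the area is a single integral of |s**2 + 14*s + 48|.
∫[0,3] (s**2 + 14*s + 48) ds = 216.

216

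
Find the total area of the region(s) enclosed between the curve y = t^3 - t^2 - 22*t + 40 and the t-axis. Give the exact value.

3901/12

The curve meets the t-axis where t^3 - t^2 - 22*t + 40 = 0, i.e. (t - 4)*(t - 2)*(t + 5) = 0, at t = -5, 2, 4.
On [-5, 2] the curve lies above the axis; ∫[-5,2] (t^3 - t^2 - 22*t + 40) dt = 3773/12, giving area 3773/12.
On [2, 4] the curve lies below the axis; ∫[2,4] (t^3 - t^2 - 22*t + 40) dt = -32/3, giving area 32/3.
Total area = 3773/12 + 32/3 = 3901/12.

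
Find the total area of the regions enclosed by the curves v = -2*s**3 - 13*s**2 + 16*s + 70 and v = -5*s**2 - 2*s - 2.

1741/6

Set the curves equal: -2*s**3 - 13*s**2 + 16*s + 70 = -5*s**2 - 2*s - 2, so -2*s**3 - 8*s**2 + 18*s + 72 = 0, which factors as -2*(s - 3)*(s + 3)*(s + 4) = 0. The curves meet at s = -4, -3, 3.
On [-4, -3], v = -5*s**2 - 2*s - 2 is on top; that piece has area ∫[-4,-3] (-(-2*s**3 - 8*s**2 + 18*s + 72)) ds = 13/6.
On [-3, 3], v = -2*s**3 - 13*s**2 + 16*s + 70 is on top; that piece has area ∫[-3,3] (-2*s**3 - 8*s**2 + 18*s + 72) ds = 288.
Total enclosed area = 13/6 + 288 = 1741/6.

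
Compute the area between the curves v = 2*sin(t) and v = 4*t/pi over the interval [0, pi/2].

On [0, pi/2], (2*sin(t)) - (4*t/pi) = -4*t/pi + 2*sin(t) is ≥ 0 throughout, so the area is a single integral of |-4*t/pi + 2*sin(t)|.
∫[0,pi/2] (-4*t/pi + 2*sin(t)) dt = 2 - pi/2.

2 - pi/2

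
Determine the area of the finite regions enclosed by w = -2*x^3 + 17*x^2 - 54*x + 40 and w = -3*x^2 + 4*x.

Set the curves equal: -2*x^3 + 17*x^2 - 54*x + 40 = -3*x^2 + 4*x, so -2*x^3 + 20*x^2 - 58*x + 40 = 0, which factors as -2*(x - 5)*(x - 4)*(x - 1) = 0. The curves meet at x = 1, 4, 5.
On [1, 4], w = -3*x^2 + 4*x is on top; that piece has area ∫[1,4] (-(-2*x^3 + 20*x^2 - 58*x + 40)) dx = 45/2.
On [4, 5], w = -2*x^3 + 17*x^2 - 54*x + 40 is on top; that piece has area ∫[4,5] (-2*x^3 + 20*x^2 - 58*x + 40) dx = 7/6.
Total enclosed area = 45/2 + 7/6 = 71/3.

71/3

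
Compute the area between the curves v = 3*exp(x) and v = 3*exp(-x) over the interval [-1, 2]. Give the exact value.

-12 + 3*exp(-2) + 3*exp(-1) + 3*exp(1) + 3*exp(2)

The difference (3*exp(x)) - (3*exp(-x)) = 3*exp(x) - 3*exp(-x) changes sign at x = 0 inside [-1, 2], so split the integral there.
∫[-1,0] (3*exp(x) - 3*exp(-x)) dx = -3*exp(1) - 3*exp(-1) + 6; the area of that piece is -6 + 3*exp(-1) + 3*exp(1).
∫[0,2] (3*exp(x) - 3*exp(-x)) dx = -6 + 3*exp(-2) + 3*exp(2).
Total area = (-6 + 3*exp(-1) + 3*exp(1)) + (-6 + 3*exp(-2) + 3*exp(2)) = -12 + 3*exp(-2) + 3*exp(-1) + 3*exp(1) + 3*exp(2).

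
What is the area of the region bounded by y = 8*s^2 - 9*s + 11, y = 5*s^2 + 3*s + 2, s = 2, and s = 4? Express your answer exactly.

6

The difference (8*s^2 - 9*s + 11) - (5*s^2 + 3*s + 2) = 3*s^2 - 12*s + 9 changes sign at s = 3 inside [2, 4], so split the integral there.
∫[2,3] (3*s^2 - 12*s + 9) ds = -2; the area of that piece is 2.
∫[3,4] (3*s^2 - 12*s + 9) ds = 4.
Total area = 2 + 4 = 6.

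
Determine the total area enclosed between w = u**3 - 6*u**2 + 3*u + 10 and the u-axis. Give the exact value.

The curve meets the u-axis where u**3 - 6*u**2 + 3*u + 10 = 0, i.e. (u - 5)*(u - 2)*(u + 1) = 0, at u = -1, 2, 5.
On [-1, 2] the curve lies above the axis; ∫[-1,2] (u**3 - 6*u**2 + 3*u + 10) du = 81/4, giving area 81/4.
On [2, 5] the curve lies below the axis; ∫[2,5] (u**3 - 6*u**2 + 3*u + 10) du = -81/4, giving area 81/4.
Total area = 81/4 + 81/4 = 81/2.

81/2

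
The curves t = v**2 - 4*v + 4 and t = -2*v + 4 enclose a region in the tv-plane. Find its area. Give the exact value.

4/3

Both boundary curves give t as a function of v, so integrate with respect to v. Setting them equal: v**2 - 2*v = 0, i.e. v*(v - 2) = 0, so they meet at v = 0, 2.
For v in [0, 2], t = v**2 - 4*v + 4 is on the left; area = ∫[0,2] (-(v**2 - 2*v)) dv = 4/3.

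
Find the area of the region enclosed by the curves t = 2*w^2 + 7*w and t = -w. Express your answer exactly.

64/3

Both boundary curves give t as a function of w, so integrate with respect to w. Setting them equal: 2*w^2 + 8*w = 0, i.e. 2*w*(w + 4) = 0, so they meet at w = -4, 0.
For w in [-4, 0], t = 2*w^2 + 7*w is on the left; area = ∫[-4,0] (-(2*w^2 + 8*w)) dw = 64/3.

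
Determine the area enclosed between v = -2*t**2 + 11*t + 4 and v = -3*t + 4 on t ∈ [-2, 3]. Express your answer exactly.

235/3

The difference (-2*t**2 + 11*t + 4) - (-3*t + 4) = -2*t**2 + 14*t changes sign at t = 0 inside [-2, 3], so split the integral there.
∫[-2,0] (-2*t**2 + 14*t) dt = -100/3; the area of that piece is 100/3.
∫[0,3] (-2*t**2 + 14*t) dt = 45.
Total area = 100/3 + 45 = 235/3.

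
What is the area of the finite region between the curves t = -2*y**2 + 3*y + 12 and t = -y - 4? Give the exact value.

72

Both boundary curves give t as a function of y, so integrate with respect to y. Setting them equal: -2*y**2 + 4*y + 16 = 0, i.e. -2*(y - 4)*(y + 2) = 0, so they meet at y = -2, 4.
For y in [-2, 4], t = -2*y**2 + 3*y + 12 is on the right; area = ∫[-2,4] (-2*y**2 + 4*y + 16) dy = 72.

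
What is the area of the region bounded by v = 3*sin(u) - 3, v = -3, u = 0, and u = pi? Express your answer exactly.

On [0, pi], (3*sin(u) - 3) - (-3) = 3*sin(u) is ≥ 0 throughout, so the area is a single integral of |3*sin(u)|.
∫[0,pi] (3*sin(u)) du = 6.

6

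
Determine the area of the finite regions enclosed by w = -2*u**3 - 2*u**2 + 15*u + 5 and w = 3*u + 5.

Set the curves equal: -2*u**3 - 2*u**2 + 15*u + 5 = 3*u + 5, so -2*u**3 - 2*u**2 + 12*u = 0, which factors as -2*u*(u - 2)*(u + 3) = 0. The curves meet at u = -3, 0, 2.
On [-3, 0], w = 3*u + 5 is on top; that piece has area ∫[-3,0] (-(-2*u**3 - 2*u**2 + 12*u)) du = 63/2.
On [0, 2], w = -2*u**3 - 2*u**2 + 15*u + 5 is on top; that piece has area ∫[0,2] (-2*u**3 - 2*u**2 + 12*u) du = 32/3.
Total enclosed area = 63/2 + 32/3 = 253/6.

253/6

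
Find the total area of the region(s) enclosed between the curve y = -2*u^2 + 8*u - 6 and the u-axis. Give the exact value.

The curve meets the u-axis where -2*u^2 + 8*u - 6 = 0, i.e. -2*(u - 3)*(u - 1) = 0, at u = 1, 3.
On [1, 3] the curve lies above the axis; ∫[1,3] (-2*u^2 + 8*u - 6) du = 8/3, giving area 8/3.

8/3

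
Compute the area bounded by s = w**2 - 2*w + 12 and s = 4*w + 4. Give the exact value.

Both boundary curves give s as a function of w, so integrate with respect to w. Setting them equal: w**2 - 6*w + 8 = 0, i.e. (w - 4)*(w - 2) = 0, so they meet at w = 2, 4.
For w in [2, 4], s = w**2 - 2*w + 12 is on the left; area = ∫[2,4] (-(w**2 - 6*w + 8)) dw = 4/3.

4/3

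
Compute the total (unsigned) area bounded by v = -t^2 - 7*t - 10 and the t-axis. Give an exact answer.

The curve meets the t-axis where -t^2 - 7*t - 10 = 0, i.e. -(t + 2)*(t + 5) = 0, at t = -5, -2.
On [-5, -2] the curve lies above the axis; ∫[-5,-2] (-t^2 - 7*t - 10) dt = 9/2, giving area 9/2.

9/2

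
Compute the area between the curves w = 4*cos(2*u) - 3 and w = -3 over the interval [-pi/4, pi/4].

4

On [-pi/4, pi/4], (4*cos(2*u) - 3) - (-3) = 4*cos(2*u) is ≥ 0 throughout, so the area is a single integral of |4*cos(2*u)|.
∫[-pi/4,pi/4] (4*cos(2*u)) du = 4.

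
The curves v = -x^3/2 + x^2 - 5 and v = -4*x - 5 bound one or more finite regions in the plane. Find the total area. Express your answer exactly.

Set the curves equal: -x^3/2 + x^2 - 5 = -4*x - 5, so -x^3/2 + x^2 + 4*x = 0, which factors as -x*(x - 4)*(x + 2)/2 = 0. The curves meet at x = -2, 0, 4.
On [-2, 0], v = -4*x - 5 is on top; that piece has area ∫[-2,0] (-(-x^3/2 + x^2 + 4*x)) dx = 10/3.
On [0, 4], v = -x^3/2 + x^2 - 5 is on top; that piece has area ∫[0,4] (-x^3/2 + x^2 + 4*x) dx = 64/3.
Total enclosed area = 10/3 + 64/3 = 74/3.

74/3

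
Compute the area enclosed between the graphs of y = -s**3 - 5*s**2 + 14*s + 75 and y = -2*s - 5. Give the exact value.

5137/12

Set the curves equal: -s**3 - 5*s**2 + 14*s + 75 = -2*s - 5, so -s**3 - 5*s**2 + 16*s + 80 = 0, which factors as -(s - 4)*(s + 4)*(s + 5) = 0. The curves meet at s = -5, -4, 4.
On [-5, -4], y = -2*s - 5 is on top; that piece has area ∫[-5,-4] (-(-s**3 - 5*s**2 + 16*s + 80)) ds = 17/12.
On [-4, 4], y = -s**3 - 5*s**2 + 14*s + 75 is on top; that piece has area ∫[-4,4] (-s**3 - 5*s**2 + 16*s + 80) ds = 1280/3.
Total enclosed area = 17/12 + 1280/3 = 5137/12.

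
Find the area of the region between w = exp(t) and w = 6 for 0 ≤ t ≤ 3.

The difference (exp(t)) - (6) = exp(t) - 6 changes sign at t = log(6) inside [0, 3], so split the integral there.
∫[0,log(6)] (exp(t) - 6) dt = 5 - log(46656); the area of that piece is -5 + log(46656).
∫[log(6),3] (exp(t) - 6) dt = -24 + 6*log(6) + exp(3).
Total area = (-5 + log(46656)) + (-24 + 6*log(6) + exp(3)) = -29 + exp(3) + 12*log(6).

-29 + exp(3) + 12*log(6)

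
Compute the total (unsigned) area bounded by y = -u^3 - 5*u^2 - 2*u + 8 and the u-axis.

The curve meets the u-axis where -u^3 - 5*u^2 - 2*u + 8 = 0, i.e. -(u - 1)*(u + 2)*(u + 4) = 0, at u = -4, -2, 1.
On [-4, -2] the curve lies below the axis; ∫[-4,-2] (-u^3 - 5*u^2 - 2*u + 8) du = -16/3, giving area 16/3.
On [-2, 1] the curve lies above the axis; ∫[-2,1] (-u^3 - 5*u^2 - 2*u + 8) du = 63/4, giving area 63/4.
Total area = 16/3 + 63/4 = 253/12.

253/12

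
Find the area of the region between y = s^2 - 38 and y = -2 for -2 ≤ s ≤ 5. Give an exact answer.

623/3

On [-2, 5], (s^2 - 38) - (-2) = s^2 - 36 is ≤ 0 throughout, so the area is a single integral of |s^2 - 36|.
∫[-2,5] (s^2 - 36) ds = -623/3; the area of that piece is 623/3.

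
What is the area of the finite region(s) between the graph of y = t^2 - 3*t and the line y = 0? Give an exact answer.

9/2

The curve meets the t-axis where t^2 - 3*t = 0, i.e. t*(t - 3) = 0, at t = 0, 3.
On [0, 3] the curve lies below the axis; ∫[0,3] (t^2 - 3*t) dt = -9/2, giving area 9/2.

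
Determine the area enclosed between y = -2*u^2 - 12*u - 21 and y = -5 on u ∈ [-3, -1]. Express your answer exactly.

The difference (-2*u^2 - 12*u - 21) - (-5) = -2*u^2 - 12*u - 16 changes sign at u = -2 inside [-3, -1], so split the integral there.
∫[-3,-2] (-2*u^2 - 12*u - 16) du = 4/3.
∫[-2,-1] (-2*u^2 - 12*u - 16) du = -8/3; the area of that piece is 8/3.
Total area = 4/3 + 8/3 = 4.

4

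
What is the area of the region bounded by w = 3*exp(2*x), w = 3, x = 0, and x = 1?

-9/2 + 3*exp(2)/2

On [0, 1], (3*exp(2*x)) - (3) = 3*exp(2*x) - 3 is ≥ 0 throughout, so the area is a single integral of |3*exp(2*x) - 3|.
∫[0,1] (3*exp(2*x) - 3) dx = -9/2 + 3*exp(2)/2.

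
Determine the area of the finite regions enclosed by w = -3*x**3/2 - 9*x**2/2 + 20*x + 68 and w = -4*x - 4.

1551/4

Set the curves equal: -3*x**3/2 - 9*x**2/2 + 20*x + 68 = -4*x - 4, so -3*x**3/2 - 9*x**2/2 + 24*x + 72 = 0, which factors as -3*(x - 4)*(x + 3)*(x + 4)/2 = 0. The curves meet at x = -4, -3, 4.
On [-4, -3], w = -4*x - 4 is on top; that piece has area ∫[-4,-3] (-(-3*x**3/2 - 9*x**2/2 + 24*x + 72)) dx = 15/8.
On [-3, 4], w = -3*x**3/2 - 9*x**2/2 + 20*x + 68 is on top; that piece has area ∫[-3,4] (-3*x**3/2 - 9*x**2/2 + 24*x + 72) dx = 3087/8.
Total enclosed area = 15/8 + 3087/8 = 1551/4.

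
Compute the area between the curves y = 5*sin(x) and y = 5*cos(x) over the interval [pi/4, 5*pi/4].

On [pi/4, 5*pi/4], (5*sin(x)) - (5*cos(x)) = 5*sin(x) - 5*cos(x) is ≥ 0 throughout, so the area is a single integral of |5*sin(x) - 5*cos(x)|.
∫[pi/4,5*pi/4] (5*sin(x) - 5*cos(x)) dx = 10*sqrt(2).

10*sqrt(2)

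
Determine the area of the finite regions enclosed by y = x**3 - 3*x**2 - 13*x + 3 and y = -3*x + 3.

Set the curves equal: x**3 - 3*x**2 - 13*x + 3 = -3*x + 3, so x**3 - 3*x**2 - 10*x = 0, which factors as x*(x - 5)*(x + 2) = 0. The curves meet at x = -2, 0, 5.
On [-2, 0], y = x**3 - 3*x**2 - 13*x + 3 is on top; that piece has area ∫[-2,0] (x**3 - 3*x**2 - 10*x) dx = 8.
On [0, 5], y = -3*x + 3 is on top; that piece has area ∫[0,5] (-(x**3 - 3*x**2 - 10*x)) dx = 375/4.
Total enclosed area = 8 + 375/4 = 407/4.

407/4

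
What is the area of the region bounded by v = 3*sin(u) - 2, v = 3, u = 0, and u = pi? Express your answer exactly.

On [0, pi], (3*sin(u) - 2) - (3) = 3*sin(u) - 5 is ≤ 0 throughout, so the area is a single integral of |3*sin(u) - 5|.
∫[0,pi] (3*sin(u) - 5) du = 6 - 5*pi; the area of that piece is -6 + 5*pi.

-6 + 5*pi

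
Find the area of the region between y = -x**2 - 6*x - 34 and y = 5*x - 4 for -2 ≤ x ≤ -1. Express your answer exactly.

95/6

On [-2, -1], (-x**2 - 6*x - 34) - (5*x - 4) = -x**2 - 11*x - 30 is ≤ 0 throughout, so the area is a single integral of |-x**2 - 11*x - 30|.
∫[-2,-1] (-x**2 - 11*x - 30) dx = -95/6; the area of that piece is 95/6.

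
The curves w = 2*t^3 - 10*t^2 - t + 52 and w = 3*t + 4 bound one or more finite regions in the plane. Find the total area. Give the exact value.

Set the curves equal: 2*t^3 - 10*t^2 - t + 52 = 3*t + 4, so 2*t^3 - 10*t^2 - 4*t + 48 = 0, which factors as 2*(t - 4)*(t - 3)*(t + 2) = 0. The curves meet at t = -2, 3, 4.
On [-2, 3], w = 2*t^3 - 10*t^2 - t + 52 is on top; that piece has area ∫[-2,3] (2*t^3 - 10*t^2 - 4*t + 48) dt = 875/6.
On [3, 4], w = 3*t + 4 is on top; that piece has area ∫[3,4] (-(2*t^3 - 10*t^2 - 4*t + 48)) dt = 11/6.
Total enclosed area = 875/6 + 11/6 = 443/3.

443/3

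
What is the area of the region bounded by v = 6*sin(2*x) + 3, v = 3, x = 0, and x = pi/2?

6

On [0, pi/2], (6*sin(2*x) + 3) - (3) = 6*sin(2*x) is ≥ 0 throughout, so the area is a single integral of |6*sin(2*x)|.
∫[0,pi/2] (6*sin(2*x)) dx = 6.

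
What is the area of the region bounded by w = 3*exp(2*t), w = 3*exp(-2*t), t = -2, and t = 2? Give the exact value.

The difference (3*exp(2*t)) - (3*exp(-2*t)) = 3*exp(2*t) - 3*exp(-2*t) changes sign at t = 0 inside [-2, 2], so split the integral there.
∫[-2,0] (3*exp(2*t) - 3*exp(-2*t)) dt = -3*exp(4)/2 - 3*exp(-4)/2 + 3; the area of that piece is -3 + 3*exp(-4)/2 + 3*exp(4)/2.
∫[0,2] (3*exp(2*t) - 3*exp(-2*t)) dt = -3 + 3*exp(-4)/2 + 3*exp(4)/2.
Total area = (-3 + 3*exp(-4)/2 + 3*exp(4)/2) + (-3 + 3*exp(-4)/2 + 3*exp(4)/2) = -6 + 3*exp(-4) + 3*exp(4).

-6 + 3*exp(-4) + 3*exp(4)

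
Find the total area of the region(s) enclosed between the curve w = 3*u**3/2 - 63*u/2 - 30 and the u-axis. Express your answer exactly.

2997/8

The curve meets the u-axis where 3*u**3/2 - 63*u/2 - 30 = 0, i.e. 3*(u - 5)*(u + 1)*(u + 4)/2 = 0, at u = -4, -1, 5.
On [-4, -1] the curve lies above the axis; ∫[-4,-1] (3*u**3/2 - 63*u/2 - 30) du = 405/8, giving area 405/8.
On [-1, 5] the curve lies below the axis; ∫[-1,5] (3*u**3/2 - 63*u/2 - 30) du = -324, giving area 324.
Total area = 405/8 + 324 = 2997/8.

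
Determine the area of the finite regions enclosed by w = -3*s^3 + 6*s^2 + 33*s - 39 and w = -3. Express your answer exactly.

Set the curves equal: -3*s^3 + 6*s^2 + 33*s - 39 = -3, so -3*s^3 + 6*s^2 + 33*s - 36 = 0, which factors as -3*(s - 4)*(s - 1)*(s + 3) = 0. The curves meet at s = -3, 1, 4.
On [-3, 1], w = -3 is on top; that piece has area ∫[-3,1] (-(-3*s^3 + 6*s^2 + 33*s - 36)) ds = 160.
On [1, 4], w = -3*s^3 + 6*s^2 + 33*s - 39 is on top; that piece has area ∫[1,4] (-3*s^3 + 6*s^2 + 33*s - 36) ds = 297/4.
Total enclosed area = 160 + 297/4 = 937/4.

937/4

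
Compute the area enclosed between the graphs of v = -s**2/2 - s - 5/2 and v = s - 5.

18

Set the curves equal: -s**2/2 - s - 5/2 = s - 5, so -s**2/2 - 2*s + 5/2 = 0, which factors as -(s - 1)*(s + 5)/2 = 0. The curves meet at s = -5, 1.
On [-5, 1], v = -s**2/2 - s - 5/2 is on top; that piece has area ∫[-5,1] (-s**2/2 - 2*s + 5/2) ds = 18.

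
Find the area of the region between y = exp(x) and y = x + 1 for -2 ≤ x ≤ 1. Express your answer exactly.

On [-2, 1], (exp(x)) - (x + 1) = -x + exp(x) - 1 is ≥ 0 throughout, so the area is a single integral of |-x + exp(x) - 1|.
∫[-2,1] (-x + exp(x) - 1) dx = -3/2 - exp(-2) + exp(1).

-3/2 - exp(-2) + exp(1)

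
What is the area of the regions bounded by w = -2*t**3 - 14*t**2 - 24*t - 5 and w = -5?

Set the curves equal: -2*t**3 - 14*t**2 - 24*t - 5 = -5, so -2*t**3 - 14*t**2 - 24*t = 0, which factors as -2*t*(t + 3)*(t + 4) = 0. The curves meet at t = -4, -3, 0.
On [-4, -3], w = -5 is on top; that piece has area ∫[-4,-3] (-(-2*t**3 - 14*t**2 - 24*t)) dt = 7/6.
On [-3, 0], w = -2*t**3 - 14*t**2 - 24*t - 5 is on top; that piece has area ∫[-3,0] (-2*t**3 - 14*t**2 - 24*t) dt = 45/2.
Total enclosed area = 7/6 + 45/2 = 71/3.

71/3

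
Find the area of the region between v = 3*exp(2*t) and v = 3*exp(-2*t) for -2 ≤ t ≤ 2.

-6 + 3*exp(-4) + 3*exp(4)

The difference (3*exp(2*t)) - (3*exp(-2*t)) = 3*exp(2*t) - 3*exp(-2*t) changes sign at t = 0 inside [-2, 2], so split the integral there.
∫[-2,0] (3*exp(2*t) - 3*exp(-2*t)) dt = -3*exp(4)/2 - 3*exp(-4)/2 + 3; the area of that piece is -3 + 3*exp(-4)/2 + 3*exp(4)/2.
∫[0,2] (3*exp(2*t) - 3*exp(-2*t)) dt = -3 + 3*exp(-4)/2 + 3*exp(4)/2.
Total area = (-3 + 3*exp(-4)/2 + 3*exp(4)/2) + (-3 + 3*exp(-4)/2 + 3*exp(4)/2) = -6 + 3*exp(-4) + 3*exp(4).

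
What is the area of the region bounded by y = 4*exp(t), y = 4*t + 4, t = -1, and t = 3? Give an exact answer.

On [-1, 3], (4*exp(t)) - (4*t + 4) = -4*t + 4*exp(t) - 4 is ≥ 0 throughout, so the area is a single integral of |-4*t + 4*exp(t) - 4|.
∫[-1,3] (-4*t + 4*exp(t) - 4) dt = -32 - 4*exp(-1) + 4*exp(3).

-32 - 4*exp(-1) + 4*exp(3)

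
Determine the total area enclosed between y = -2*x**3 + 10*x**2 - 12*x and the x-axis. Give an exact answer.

37/6

The curve meets the x-axis where -2*x**3 + 10*x**2 - 12*x = 0, i.e. -2*x*(x - 3)*(x - 2) = 0, at x = 0, 2, 3.
On [0, 2] the curve lies below the axis; ∫[0,2] (-2*x**3 + 10*x**2 - 12*x) dx = -16/3, giving area 16/3.
On [2, 3] the curve lies above the axis; ∫[2,3] (-2*x**3 + 10*x**2 - 12*x) dx = 5/6, giving area 5/6.
Total area = 16/3 + 5/6 = 37/6.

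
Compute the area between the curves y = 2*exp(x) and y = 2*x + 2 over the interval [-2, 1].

On [-2, 1], (2*exp(x)) - (2*x + 2) = -2*x + 2*exp(x) - 2 is ≥ 0 throughout, so the area is a single integral of |-2*x + 2*exp(x) - 2|.
∫[-2,1] (-2*x + 2*exp(x) - 2) dx = -3 - 2*exp(-2) + 2*exp(1).

-3 - 2*exp(-2) + 2*exp(1)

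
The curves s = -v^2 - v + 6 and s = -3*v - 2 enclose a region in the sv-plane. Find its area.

36

Both boundary curves give s as a function of v, so integrate with respect to v. Setting them equal: -v^2 + 2*v + 8 = 0, i.e. -(v - 4)*(v + 2) = 0, so they meet at v = -2, 4.
For v in [-2, 4], s = -v^2 - v + 6 is on the right; area = ∫[-2,4] (-v^2 + 2*v + 8) dv = 36.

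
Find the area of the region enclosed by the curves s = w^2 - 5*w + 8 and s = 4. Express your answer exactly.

9/2

Both boundary curves give s as a function of w, so integrate with respect to w. Setting them equal: w^2 - 5*w + 4 = 0, i.e. (w - 4)*(w - 1) = 0, so they meet at w = 1, 4.
For w in [1, 4], s = w^2 - 5*w + 8 is on the left; area = ∫[1,4] (-(w^2 - 5*w + 4)) dw = 9/2.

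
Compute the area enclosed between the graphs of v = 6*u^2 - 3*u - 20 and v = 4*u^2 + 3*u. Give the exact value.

Set the curves equal: 6*u^2 - 3*u - 20 = 4*u^2 + 3*u, so 2*u^2 - 6*u - 20 = 0, which factors as 2*(u - 5)*(u + 2) = 0. The curves meet at u = -2, 5.
On [-2, 5], v = 4*u^2 + 3*u is on top; that piece has area ∫[-2,5] (-(2*u^2 - 6*u - 20)) du = 343/3.

343/3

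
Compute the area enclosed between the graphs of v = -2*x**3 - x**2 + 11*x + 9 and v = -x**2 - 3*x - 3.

Set the curves equal: -2*x**3 - x**2 + 11*x + 9 = -x**2 - 3*x - 3, so -2*x**3 + 14*x + 12 = 0, which factors as -2*(x - 3)*(x + 1)*(x + 2) = 0. The curves meet at x = -2, -1, 3.
On [-2, -1], v = -x**2 - 3*x - 3 is on top; that piece has area ∫[-2,-1] (-(-2*x**3 + 14*x + 12)) dx = 3/2.
On [-1, 3], v = -2*x**3 - x**2 + 11*x + 9 is on top; that piece has area ∫[-1,3] (-2*x**3 + 14*x + 12) dx = 64.
Total enclosed area = 3/2 + 64 = 131/2.

131/2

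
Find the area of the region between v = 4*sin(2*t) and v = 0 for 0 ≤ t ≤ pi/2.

4

On [0, pi/2], (4*sin(2*t)) - (0) = 4*sin(2*t) is ≥ 0 throughout, so the area is a single integral of |4*sin(2*t)|.
∫[0,pi/2] (4*sin(2*t)) dt = 4.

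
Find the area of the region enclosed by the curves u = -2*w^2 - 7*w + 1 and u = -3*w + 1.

Both boundary curves give u as a function of w, so integrate with respect to w. Setting them equal: -2*w^2 - 4*w = 0, i.e. -2*w*(w + 2) = 0, so they meet at w = -2, 0.
For w in [-2, 0], u = -2*w^2 - 7*w + 1 is on the right; area = ∫[-2,0] (-2*w^2 - 4*w) dw = 8/3.

8/3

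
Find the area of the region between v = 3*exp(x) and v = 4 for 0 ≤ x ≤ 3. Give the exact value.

The difference (3*exp(x)) - (4) = 3*exp(x) - 4 changes sign at x = log(4/3) inside [0, 3], so split the integral there.
∫[0,log(4/3)] (3*exp(x) - 4) dx = log(81/256) + 1; the area of that piece is -1 + log(256/81).
∫[log(4/3),3] (3*exp(x) - 4) dx = -16 - 4*log(3) + 8*log(2) + 3*exp(3).
Total area = (-1 + log(256/81)) + (-16 - 4*log(3) + 8*log(2) + 3*exp(3)) = -17 - 8*log(3) + 16*log(2) + 3*exp(3).

-17 - 8*log(3) + 16*log(2) + 3*exp(3)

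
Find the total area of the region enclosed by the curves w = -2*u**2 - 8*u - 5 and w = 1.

8/3

Set the curves equal: -2*u**2 - 8*u - 5 = 1, so -2*u**2 - 8*u - 6 = 0, which factors as -2*(u + 1)*(u + 3) = 0. The curves meet at u = -3, -1.
On [-3, -1], w = -2*u**2 - 8*u - 5 is on top; that piece has area ∫[-3,-1] (-2*u**2 - 8*u - 6) du = 8/3.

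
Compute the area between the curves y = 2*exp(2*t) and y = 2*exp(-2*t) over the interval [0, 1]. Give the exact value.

-2 + exp(-2) + exp(2)

On [0, 1], (2*exp(2*t)) - (2*exp(-2*t)) = 2*exp(2*t) - 2*exp(-2*t) is ≥ 0 throughout, so the area is a single integral of |2*exp(2*t) - 2*exp(-2*t)|.
∫[0,1] (2*exp(2*t) - 2*exp(-2*t)) dt = -2 + exp(-2) + exp(2).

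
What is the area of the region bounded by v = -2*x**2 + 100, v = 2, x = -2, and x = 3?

1400/3

On [-2, 3], (-2*x**2 + 100) - (2) = -2*x**2 + 98 is ≥ 0 throughout, so the area is a single integral of |-2*x**2 + 98|.
∫[-2,3] (-2*x**2 + 98) dx = 1400/3.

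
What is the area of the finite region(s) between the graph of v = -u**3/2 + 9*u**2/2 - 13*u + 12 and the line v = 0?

The curve meets the u-axis where -u**3/2 + 9*u**2/2 - 13*u + 12 = 0, i.e. -(u - 4)*(u - 3)*(u - 2)/2 = 0, at u = 2, 3, 4.
On [2, 3] the curve lies below the axis; ∫[2,3] (-u**3/2 + 9*u**2/2 - 13*u + 12) du = -1/8, giving area 1/8.
On [3, 4] the curve lies above the axis; ∫[3,4] (-u**3/2 + 9*u**2/2 - 13*u + 12) du = 1/8, giving area 1/8.
Total area = 1/8 + 1/8 = 1/4.

1/4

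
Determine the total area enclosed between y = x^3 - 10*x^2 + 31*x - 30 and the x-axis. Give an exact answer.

The curve meets the x-axis where x^3 - 10*x^2 + 31*x - 30 = 0, i.e. (x - 5)*(x - 3)*(x - 2) = 0, at x = 2, 3, 5.
On [2, 3] the curve lies above the axis; ∫[2,3] (x^3 - 10*x^2 + 31*x - 30) dx = 5/12, giving area 5/12.
On [3, 5] the curve lies below the axis; ∫[3,5] (x^3 - 10*x^2 + 31*x - 30) dx = -8/3, giving area 8/3.
Total area = 5/12 + 8/3 = 37/12.

37/12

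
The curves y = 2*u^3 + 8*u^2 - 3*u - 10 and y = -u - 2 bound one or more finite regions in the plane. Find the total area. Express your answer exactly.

Set the curves equal: 2*u^3 + 8*u^2 - 3*u - 10 = -u - 2, so 2*u^3 + 8*u^2 - 2*u - 8 = 0, which factors as 2*(u - 1)*(u + 1)*(u + 4) = 0. The curves meet at u = -4, -1, 1.
On [-4, -1], y = 2*u^3 + 8*u^2 - 3*u - 10 is on top; that piece has area ∫[-4,-1] (2*u^3 + 8*u^2 - 2*u - 8) du = 63/2.
On [-1, 1], y = -u - 2 is on top; that piece has area ∫[-1,1] (-(2*u^3 + 8*u^2 - 2*u - 8)) du = 32/3.
Total enclosed area = 63/2 + 32/3 = 253/6.

253/6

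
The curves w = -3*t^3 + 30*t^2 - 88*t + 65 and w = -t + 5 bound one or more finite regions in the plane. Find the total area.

Set the curves equal: -3*t^3 + 30*t^2 - 88*t + 65 = -t + 5, so -3*t^3 + 30*t^2 - 87*t + 60 = 0, which factors as -3*(t - 5)*(t - 4)*(t - 1) = 0. The curves meet at t = 1, 4, 5.
On [1, 4], w = -t + 5 is on top; that piece has area ∫[1,4] (-(-3*t^3 + 30*t^2 - 87*t + 60)) dt = 135/4.
On [4, 5], w = -3*t^3 + 30*t^2 - 88*t + 65 is on top; that piece has area ∫[4,5] (-3*t^3 + 30*t^2 - 87*t + 60) dt = 7/4.
Total enclosed area = 135/4 + 7/4 = 71/2.

71/2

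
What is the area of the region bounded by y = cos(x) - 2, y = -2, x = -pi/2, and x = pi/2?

2

On [-pi/2, pi/2], (cos(x) - 2) - (-2) = cos(x) is ≥ 0 throughout, so the area is a single integral of |cos(x)|.
∫[-pi/2,pi/2] (cos(x)) dx = 2.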